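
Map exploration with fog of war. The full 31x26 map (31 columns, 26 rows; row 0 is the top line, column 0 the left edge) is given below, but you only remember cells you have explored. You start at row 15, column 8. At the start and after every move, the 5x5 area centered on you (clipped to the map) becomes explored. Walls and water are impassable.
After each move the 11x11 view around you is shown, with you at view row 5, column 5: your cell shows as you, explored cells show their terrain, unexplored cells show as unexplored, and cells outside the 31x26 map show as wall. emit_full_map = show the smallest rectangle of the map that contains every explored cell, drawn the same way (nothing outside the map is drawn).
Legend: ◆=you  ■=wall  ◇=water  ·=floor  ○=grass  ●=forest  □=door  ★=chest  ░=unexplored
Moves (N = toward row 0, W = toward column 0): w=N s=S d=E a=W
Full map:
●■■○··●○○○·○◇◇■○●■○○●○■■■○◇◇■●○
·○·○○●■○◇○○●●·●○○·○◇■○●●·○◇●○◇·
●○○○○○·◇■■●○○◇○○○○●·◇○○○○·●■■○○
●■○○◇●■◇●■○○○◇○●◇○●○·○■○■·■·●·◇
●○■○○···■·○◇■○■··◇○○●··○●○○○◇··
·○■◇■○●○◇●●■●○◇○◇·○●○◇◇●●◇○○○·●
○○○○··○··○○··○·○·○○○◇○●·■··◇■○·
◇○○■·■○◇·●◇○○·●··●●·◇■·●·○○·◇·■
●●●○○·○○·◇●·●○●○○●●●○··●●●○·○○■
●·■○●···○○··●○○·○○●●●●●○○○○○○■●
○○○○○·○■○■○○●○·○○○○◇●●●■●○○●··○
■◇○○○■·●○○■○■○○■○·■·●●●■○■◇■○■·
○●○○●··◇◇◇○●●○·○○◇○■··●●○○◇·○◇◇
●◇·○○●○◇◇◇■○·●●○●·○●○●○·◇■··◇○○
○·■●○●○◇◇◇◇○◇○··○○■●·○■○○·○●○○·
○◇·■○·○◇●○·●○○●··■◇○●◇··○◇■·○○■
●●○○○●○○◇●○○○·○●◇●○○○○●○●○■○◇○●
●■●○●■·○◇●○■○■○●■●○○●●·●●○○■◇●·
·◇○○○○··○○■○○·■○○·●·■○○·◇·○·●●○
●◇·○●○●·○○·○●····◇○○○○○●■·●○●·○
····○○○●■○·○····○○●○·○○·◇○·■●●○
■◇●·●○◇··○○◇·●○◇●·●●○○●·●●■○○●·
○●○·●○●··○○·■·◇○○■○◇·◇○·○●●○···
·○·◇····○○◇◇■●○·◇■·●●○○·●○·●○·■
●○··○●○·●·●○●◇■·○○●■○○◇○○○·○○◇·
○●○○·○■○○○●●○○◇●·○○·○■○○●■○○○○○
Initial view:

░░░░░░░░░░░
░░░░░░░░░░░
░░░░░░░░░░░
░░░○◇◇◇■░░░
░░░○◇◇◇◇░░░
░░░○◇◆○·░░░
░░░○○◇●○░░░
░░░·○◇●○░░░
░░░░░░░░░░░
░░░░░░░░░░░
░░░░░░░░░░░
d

░░░░░░░░░░░
░░░░░░░░░░░
░░░░░░░░░░░
░░○◇◇◇■○░░░
░░○◇◇◇◇○░░░
░░○◇●◆·●░░░
░░○○◇●○○░░░
░░·○◇●○■░░░
░░░░░░░░░░░
░░░░░░░░░░░
░░░░░░░░░░░

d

░░░░░░░░░░░
░░░░░░░░░░░
░░░░░░░░░░░
░○◇◇◇■○·░░░
░○◇◇◇◇○◇░░░
░○◇●○◆●○░░░
░○○◇●○○○░░░
░·○◇●○■○░░░
░░░░░░░░░░░
░░░░░░░░░░░
░░░░░░░░░░░

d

░░░░░░░░░░░
░░░░░░░░░░░
░░░░░░░░░░░
○◇◇◇■○·●░░░
○◇◇◇◇○◇○░░░
○◇●○·◆○○░░░
○○◇●○○○·░░░
·○◇●○■○■░░░
░░░░░░░░░░░
░░░░░░░░░░░
░░░░░░░░░░░

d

░░░░░░░░░░░
░░░░░░░░░░░
░░░░░░░░░░░
◇◇◇■○·●●░░░
◇◇◇◇○◇○·░░░
◇●○·●◆○●░░░
○◇●○○○·○░░░
○◇●○■○■○░░░
░░░░░░░░░░░
░░░░░░░░░░░
░░░░░░░░░░░

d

░░░░░░░░░░░
░░░░░░░░░░░
░░░░░░░░░░░
◇◇■○·●●○░░░
◇◇◇○◇○··░░░
●○·●○◆●·░░░
◇●○○○·○●░░░
◇●○■○■○●░░░
░░░░░░░░░░░
░░░░░░░░░░░
░░░░░░░░░░░

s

░░░░░░░░░░░
░░░░░░░░░░░
◇◇■○·●●○░░░
◇◇◇○◇○··░░░
●○·●○○●·░░░
◇●○○○◆○●░░░
◇●○■○■○●░░░
░░░○○·■○░░░
░░░░░░░░░░░
░░░░░░░░░░░
░░░░░░░░░░░

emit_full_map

○◇◇◇■○·●●○
○◇◇◇◇○◇○··
○◇●○·●○○●·
○○◇●○○○◆○●
·○◇●○■○■○●
░░░░░○○·■○

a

░░░░░░░░░░░
░░░░░░░░░░░
◇◇◇■○·●●○░░
◇◇◇◇○◇○··░░
◇●○·●○○●·░░
○◇●○○◆·○●░░
○◇●○■○■○●░░
░░░■○○·■○░░
░░░░░░░░░░░
░░░░░░░░░░░
░░░░░░░░░░░

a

░░░░░░░░░░░
░░░░░░░░░░░
○◇◇◇■○·●●○░
○◇◇◇◇○◇○··░
○◇●○·●○○●·░
○○◇●○◆○·○●░
·○◇●○■○■○●░
░░░○■○○·■○░
░░░░░░░░░░░
░░░░░░░░░░░
░░░░░░░░░░░

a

░░░░░░░░░░░
░░░░░░░░░░░
░○◇◇◇■○·●●○
░○◇◇◇◇○◇○··
░○◇●○·●○○●·
░○○◇●◆○○·○●
░·○◇●○■○■○●
░░░○○■○○·■○
░░░░░░░░░░░
░░░░░░░░░░░
░░░░░░░░░░░

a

░░░░░░░░░░░
░░░░░░░░░░░
░░○◇◇◇■○·●●
░░○◇◇◇◇○◇○·
░░○◇●○·●○○●
░░○○◇◆○○○·○
░░·○◇●○■○■○
░░░·○○■○○·■
░░░░░░░░░░░
░░░░░░░░░░░
░░░░░░░░░░░

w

░░░░░░░░░░░
░░░░░░░░░░░
░░░░░░░░░░░
░░○◇◇◇■○·●●
░░○◇◇◇◇○◇○·
░░○◇●◆·●○○●
░░○○◇●○○○·○
░░·○◇●○■○■○
░░░·○○■○○·■
░░░░░░░░░░░
░░░░░░░░░░░

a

░░░░░░░░░░░
░░░░░░░░░░░
░░░░░░░░░░░
░░░○◇◇◇■○·●
░░░○◇◇◇◇○◇○
░░░○◇◆○·●○○
░░░○○◇●○○○·
░░░·○◇●○■○■
░░░░·○○■○○·
░░░░░░░░░░░
░░░░░░░░░░░

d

░░░░░░░░░░░
░░░░░░░░░░░
░░░░░░░░░░░
░░○◇◇◇■○·●●
░░○◇◇◇◇○◇○·
░░○◇●◆·●○○●
░░○○◇●○○○·○
░░·○◇●○■○■○
░░░·○○■○○·■
░░░░░░░░░░░
░░░░░░░░░░░

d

░░░░░░░░░░░
░░░░░░░░░░░
░░░░░░░░░░░
░○◇◇◇■○·●●○
░○◇◇◇◇○◇○··
░○◇●○◆●○○●·
░○○◇●○○○·○●
░·○◇●○■○■○●
░░·○○■○○·■○
░░░░░░░░░░░
░░░░░░░░░░░


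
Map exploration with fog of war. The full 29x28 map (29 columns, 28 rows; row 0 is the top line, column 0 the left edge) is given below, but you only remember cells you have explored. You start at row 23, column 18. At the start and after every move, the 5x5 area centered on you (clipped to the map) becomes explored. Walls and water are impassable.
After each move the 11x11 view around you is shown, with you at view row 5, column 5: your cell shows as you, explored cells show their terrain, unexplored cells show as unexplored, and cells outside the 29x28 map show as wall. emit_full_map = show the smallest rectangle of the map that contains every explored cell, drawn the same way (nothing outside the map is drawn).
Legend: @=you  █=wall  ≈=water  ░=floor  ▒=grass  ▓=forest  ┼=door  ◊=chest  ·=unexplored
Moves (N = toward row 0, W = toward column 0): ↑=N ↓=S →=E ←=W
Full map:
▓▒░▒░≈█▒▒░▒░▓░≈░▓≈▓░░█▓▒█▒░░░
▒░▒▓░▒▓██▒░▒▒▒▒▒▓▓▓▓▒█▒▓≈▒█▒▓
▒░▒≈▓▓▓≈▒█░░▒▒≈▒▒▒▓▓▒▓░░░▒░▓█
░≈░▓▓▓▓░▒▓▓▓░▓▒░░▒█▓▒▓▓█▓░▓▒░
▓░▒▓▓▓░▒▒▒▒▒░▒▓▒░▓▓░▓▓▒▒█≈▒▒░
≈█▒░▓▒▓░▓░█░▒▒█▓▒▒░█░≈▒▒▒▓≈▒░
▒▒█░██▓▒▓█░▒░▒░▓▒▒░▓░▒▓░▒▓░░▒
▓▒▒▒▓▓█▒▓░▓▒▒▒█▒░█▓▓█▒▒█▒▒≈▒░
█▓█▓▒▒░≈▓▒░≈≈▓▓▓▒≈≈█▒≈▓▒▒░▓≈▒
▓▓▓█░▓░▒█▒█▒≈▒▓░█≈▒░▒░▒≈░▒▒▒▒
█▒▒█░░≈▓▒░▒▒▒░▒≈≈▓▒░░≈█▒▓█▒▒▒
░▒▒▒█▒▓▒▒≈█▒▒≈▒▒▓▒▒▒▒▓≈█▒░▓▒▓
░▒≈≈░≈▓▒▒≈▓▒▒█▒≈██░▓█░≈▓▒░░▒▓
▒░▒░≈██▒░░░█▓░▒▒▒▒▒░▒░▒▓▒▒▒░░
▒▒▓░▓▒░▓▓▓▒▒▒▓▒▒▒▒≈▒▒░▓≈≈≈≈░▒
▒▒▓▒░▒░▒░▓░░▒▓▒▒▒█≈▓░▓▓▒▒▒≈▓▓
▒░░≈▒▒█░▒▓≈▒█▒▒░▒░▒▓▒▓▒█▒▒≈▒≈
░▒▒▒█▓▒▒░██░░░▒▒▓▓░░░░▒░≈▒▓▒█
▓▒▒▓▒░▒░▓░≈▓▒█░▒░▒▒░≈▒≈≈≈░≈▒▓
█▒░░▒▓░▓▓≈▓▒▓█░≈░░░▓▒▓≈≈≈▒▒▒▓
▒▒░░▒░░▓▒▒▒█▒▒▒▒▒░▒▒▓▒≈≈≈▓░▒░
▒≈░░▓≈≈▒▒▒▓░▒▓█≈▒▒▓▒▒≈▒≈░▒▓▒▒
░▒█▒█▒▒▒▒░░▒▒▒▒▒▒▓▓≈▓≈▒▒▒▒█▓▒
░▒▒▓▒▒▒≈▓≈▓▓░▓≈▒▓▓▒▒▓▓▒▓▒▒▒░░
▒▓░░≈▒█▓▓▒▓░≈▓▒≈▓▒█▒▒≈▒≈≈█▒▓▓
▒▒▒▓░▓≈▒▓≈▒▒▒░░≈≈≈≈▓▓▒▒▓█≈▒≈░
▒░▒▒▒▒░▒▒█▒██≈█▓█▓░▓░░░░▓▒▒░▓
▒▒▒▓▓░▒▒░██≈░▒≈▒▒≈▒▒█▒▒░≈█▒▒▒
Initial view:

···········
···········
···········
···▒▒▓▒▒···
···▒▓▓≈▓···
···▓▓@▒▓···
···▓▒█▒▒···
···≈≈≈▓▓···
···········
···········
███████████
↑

···········
···········
···········
···▒░▒▒▓···
···▒▒▓▒▒···
···▒▓@≈▓···
···▓▓▒▒▓···
···▓▒█▒▒···
···≈≈≈▓▓···
···········
···········

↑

···········
···········
···········
···░░░▓▒···
···▒░▒▒▓···
···▒▒@▒▒···
···▒▓▓≈▓···
···▓▓▒▒▓···
···▓▒█▒▒···
···≈≈≈▓▓···
···········

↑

···········
···········
···········
···░▒▒░≈···
···░░░▓▒···
···▒░@▒▓···
···▒▒▓▒▒···
···▒▓▓≈▓···
···▓▓▒▒▓···
···▓▒█▒▒···
···≈≈≈▓▓···

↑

···········
···········
···········
···▓▓░░░···
···░▒▒░≈···
···░░@▓▒···
···▒░▒▒▓···
···▒▒▓▒▒···
···▒▓▓≈▓···
···▓▓▒▒▓···
···▓▒█▒▒···

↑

···········
···········
···········
···▒░▒▓▒···
···▓▓░░░···
···░▒@░≈···
···░░░▓▒···
···▒░▒▒▓···
···▒▒▓▒▒···
···▒▓▓≈▓···
···▓▓▒▒▓···

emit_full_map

▒░▒▓▒
▓▓░░░
░▒@░≈
░░░▓▒
▒░▒▒▓
▒▒▓▒▒
▒▓▓≈▓
▓▓▒▒▓
▓▒█▒▒
≈≈≈▓▓

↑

···········
···········
···········
···▒█≈▓░···
···▒░▒▓▒···
···▓▓@░░···
···░▒▒░≈···
···░░░▓▒···
···▒░▒▒▓···
···▒▒▓▒▒···
···▒▓▓≈▓···

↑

···········
···········
···········
···▒▒≈▒▒···
···▒█≈▓░···
···▒░@▓▒···
···▓▓░░░···
···░▒▒░≈···
···░░░▓▒···
···▒░▒▒▓···
···▒▒▓▒▒···

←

···········
···········
···········
···▒▒▒≈▒▒··
···▒▒█≈▓░··
···░▒@▒▓▒··
···▒▓▓░░░··
···▒░▒▒░≈··
····░░░▓▒··
····▒░▒▒▓··
····▒▒▓▒▒··

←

···········
···········
···········
···▒▒▒▒≈▒▒·
···▒▒▒█≈▓░·
···▒░@░▒▓▒·
···▒▒▓▓░░░·
···░▒░▒▒░≈·
·····░░░▓▒·
·····▒░▒▒▓·
·····▒▒▓▒▒·

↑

···········
···········
···········
···▒▒▒▒▒···
···▒▒▒▒≈▒▒·
···▒▒@█≈▓░·
···▒░▒░▒▓▒·
···▒▒▓▓░░░·
···░▒░▒▒░≈·
·····░░░▓▒·
·····▒░▒▒▓·

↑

···········
···········
···········
···▒≈██░···
···▒▒▒▒▒···
···▒▒@▒≈▒▒·
···▒▒▒█≈▓░·
···▒░▒░▒▓▒·
···▒▒▓▓░░░·
···░▒░▒▒░≈·
·····░░░▓▒·

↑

···········
···········
···········
···▒▒▓▒▒···
···▒≈██░···
···▒▒@▒▒···
···▒▒▒▒≈▒▒·
···▒▒▒█≈▓░·
···▒░▒░▒▓▒·
···▒▒▓▓░░░·
···░▒░▒▒░≈·

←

···········
···········
···········
···≈▒▒▓▒▒··
···█▒≈██░··
···░▒@▒▒▒··
···▓▒▒▒▒≈▒▒
···▓▒▒▒█≈▓░
····▒░▒░▒▓▒
····▒▒▓▓░░░
····░▒░▒▒░≈

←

···········
···········
···········
···▒≈▒▒▓▒▒·
···▒█▒≈██░·
···▓░@▒▒▒▒·
···▒▓▒▒▒▒≈▒
···▒▓▒▒▒█≈▓
·····▒░▒░▒▓
·····▒▒▓▓░░
·····░▒░▒▒░

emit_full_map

▒≈▒▒▓▒▒··
▒█▒≈██░··
▓░@▒▒▒▒··
▒▓▒▒▒▒≈▒▒
▒▓▒▒▒█≈▓░
··▒░▒░▒▓▒
··▒▒▓▓░░░
··░▒░▒▒░≈
····░░░▓▒
····▒░▒▒▓
····▒▒▓▒▒
····▒▓▓≈▓
····▓▓▒▒▓
····▓▒█▒▒
····≈≈≈▓▓

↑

···········
···········
···········
···▒░▒≈≈···
···▒≈▒▒▓▒▒·
···▒█@≈██░·
···▓░▒▒▒▒▒·
···▒▓▒▒▒▒≈▒
···▒▓▒▒▒█≈▓
·····▒░▒░▒▓
·····▒▒▓▓░░

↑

···········
···········
···········
···≈▒▓░█···
···▒░▒≈≈···
···▒≈@▒▓▒▒·
···▒█▒≈██░·
···▓░▒▒▒▒▒·
···▒▓▒▒▒▒≈▒
···▒▓▒▒▒█≈▓
·····▒░▒░▒▓

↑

···········
···········
···········
···≈▓▓▓▒···
···≈▒▓░█···
···▒░@≈≈···
···▒≈▒▒▓▒▒·
···▒█▒≈██░·
···▓░▒▒▒▒▒·
···▒▓▒▒▒▒≈▒
···▒▓▒▒▒█≈▓

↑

···········
···········
···········
···▒▒█▒░···
···≈▓▓▓▒···
···≈▒@░█···
···▒░▒≈≈···
···▒≈▒▒▓▒▒·
···▒█▒≈██░·
···▓░▒▒▒▒▒·
···▒▓▒▒▒▒≈▒

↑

···········
···········
···········
···░▒░▓▒···
···▒▒█▒░···
···≈▓@▓▒···
···≈▒▓░█···
···▒░▒≈≈···
···▒≈▒▒▓▒▒·
···▒█▒≈██░·
···▓░▒▒▒▒▒·

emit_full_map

░▒░▓▒····
▒▒█▒░····
≈▓@▓▒····
≈▒▓░█····
▒░▒≈≈····
▒≈▒▒▓▒▒··
▒█▒≈██░··
▓░▒▒▒▒▒··
▒▓▒▒▒▒≈▒▒
▒▓▒▒▒█≈▓░
··▒░▒░▒▓▒
··▒▒▓▓░░░
··░▒░▒▒░≈
····░░░▓▒
····▒░▒▒▓
····▒▒▓▒▒
····▒▓▓≈▓
····▓▓▒▒▓
····▓▒█▒▒
····≈≈≈▓▓


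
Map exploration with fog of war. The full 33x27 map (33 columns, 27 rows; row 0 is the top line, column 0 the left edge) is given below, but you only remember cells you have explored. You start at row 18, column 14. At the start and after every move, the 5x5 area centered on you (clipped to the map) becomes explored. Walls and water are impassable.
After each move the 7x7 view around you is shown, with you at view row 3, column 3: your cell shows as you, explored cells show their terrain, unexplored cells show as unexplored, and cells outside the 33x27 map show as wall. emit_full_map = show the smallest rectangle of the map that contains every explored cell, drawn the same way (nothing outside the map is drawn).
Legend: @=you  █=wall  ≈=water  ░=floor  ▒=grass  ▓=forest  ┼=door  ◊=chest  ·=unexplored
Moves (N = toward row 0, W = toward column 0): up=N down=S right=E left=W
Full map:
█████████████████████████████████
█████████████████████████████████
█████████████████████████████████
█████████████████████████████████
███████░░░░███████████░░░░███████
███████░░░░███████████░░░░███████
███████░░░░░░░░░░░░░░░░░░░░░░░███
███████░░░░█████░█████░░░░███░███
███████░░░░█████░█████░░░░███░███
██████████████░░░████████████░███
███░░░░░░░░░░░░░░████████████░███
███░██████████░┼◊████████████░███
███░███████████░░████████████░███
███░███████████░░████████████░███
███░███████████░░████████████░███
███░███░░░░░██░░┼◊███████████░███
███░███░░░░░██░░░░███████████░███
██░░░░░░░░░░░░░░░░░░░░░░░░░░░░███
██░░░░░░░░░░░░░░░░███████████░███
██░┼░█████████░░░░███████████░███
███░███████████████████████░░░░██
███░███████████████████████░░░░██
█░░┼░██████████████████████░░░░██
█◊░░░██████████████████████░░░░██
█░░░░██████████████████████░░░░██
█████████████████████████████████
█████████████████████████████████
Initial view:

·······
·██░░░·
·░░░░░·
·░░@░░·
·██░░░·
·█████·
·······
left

·······
·░██░░░
·░░░░░░
·░░@░░░
·███░░░
·██████
·······

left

·······
·░░██░░
·░░░░░░
·░░@░░░
·████░░
·██████
·······

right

·······
░░██░░░
░░░░░░░
░░░@░░░
████░░░
███████
·······

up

·······
·░██░░·
░░██░░░
░░░@░░░
░░░░░░░
████░░░
███████

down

·░██░░·
░░██░░░
░░░░░░░
░░░@░░░
████░░░
███████
·······

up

·······
·░██░░·
░░██░░░
░░░@░░░
░░░░░░░
████░░░
███████

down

·░██░░·
░░██░░░
░░░░░░░
░░░@░░░
████░░░
███████
·······

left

··░██░░
·░░██░░
·░░░░░░
·░░@░░░
·████░░
·██████
·······


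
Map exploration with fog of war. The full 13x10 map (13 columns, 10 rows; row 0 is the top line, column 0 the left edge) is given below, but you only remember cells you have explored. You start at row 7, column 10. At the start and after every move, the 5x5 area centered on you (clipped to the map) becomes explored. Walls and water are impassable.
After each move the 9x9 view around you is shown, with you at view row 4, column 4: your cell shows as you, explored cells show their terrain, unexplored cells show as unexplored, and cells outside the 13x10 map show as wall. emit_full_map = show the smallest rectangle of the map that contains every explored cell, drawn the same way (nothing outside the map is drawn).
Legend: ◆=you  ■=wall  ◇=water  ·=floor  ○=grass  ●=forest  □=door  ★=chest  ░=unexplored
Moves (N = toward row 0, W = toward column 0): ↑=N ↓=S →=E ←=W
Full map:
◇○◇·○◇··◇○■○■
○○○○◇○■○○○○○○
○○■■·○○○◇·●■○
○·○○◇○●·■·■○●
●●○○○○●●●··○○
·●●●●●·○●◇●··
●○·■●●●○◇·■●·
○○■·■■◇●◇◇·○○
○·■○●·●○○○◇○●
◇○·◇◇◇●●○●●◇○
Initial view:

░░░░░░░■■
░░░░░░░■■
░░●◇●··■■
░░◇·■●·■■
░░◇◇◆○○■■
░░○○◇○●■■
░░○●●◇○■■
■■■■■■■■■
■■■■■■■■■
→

░░░░░░■■■
░░░░░░■■■
░●◇●··■■■
░◇·■●·■■■
░◇◇·◆○■■■
░○○◇○●■■■
░○●●◇○■■■
■■■■■■■■■
■■■■■■■■■

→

░░░░░■■■■
░░░░░■■■■
●◇●··■■■■
◇·■●·■■■■
◇◇·○◆■■■■
○○◇○●■■■■
○●●◇○■■■■
■■■■■■■■■
■■■■■■■■■

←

░░░░░░■■■
░░░░░░■■■
░●◇●··■■■
░◇·■●·■■■
░◇◇·◆○■■■
░○○◇○●■■■
░○●●◇○■■■
■■■■■■■■■
■■■■■■■■■

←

░░░░░░░■■
░░░░░░░■■
░░●◇●··■■
░░◇·■●·■■
░░◇◇◆○○■■
░░○○◇○●■■
░░○●●◇○■■
■■■■■■■■■
■■■■■■■■■


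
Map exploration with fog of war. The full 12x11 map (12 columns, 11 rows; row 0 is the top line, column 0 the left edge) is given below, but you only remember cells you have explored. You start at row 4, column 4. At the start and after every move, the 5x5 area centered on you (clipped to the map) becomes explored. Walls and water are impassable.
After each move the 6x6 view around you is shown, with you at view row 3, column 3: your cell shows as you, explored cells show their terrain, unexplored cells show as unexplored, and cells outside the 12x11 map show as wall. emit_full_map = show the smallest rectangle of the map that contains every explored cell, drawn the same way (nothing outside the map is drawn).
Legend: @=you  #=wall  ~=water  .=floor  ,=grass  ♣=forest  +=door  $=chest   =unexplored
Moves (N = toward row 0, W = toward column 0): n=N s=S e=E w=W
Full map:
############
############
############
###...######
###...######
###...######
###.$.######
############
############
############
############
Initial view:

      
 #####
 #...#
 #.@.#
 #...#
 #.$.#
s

 #####
 #...#
 #...#
 #.@.#
 #.$.#
 #####

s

 #...#
 #...#
 #...#
 #.@.#
 #####
 #####

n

 #####
 #...#
 #...#
 #.@.#
 #.$.#
 #####

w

  ####
 ##...
 ##...
 ##@..
 ##.$.
 #####

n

      
 #####
 ##...
 ##@..
 ##...
 ##.$.

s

 #####
 ##...
 ##...
 ##@..
 ##.$.
 #####

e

######
##...#
##...#
##.@.#
##.$.#
######

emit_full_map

######
##...#
##...#
##.@.#
##.$.#
######
 #####

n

      
######
##...#
##.@.#
##...#
##.$.#

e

      
######
#...##
#..@##
#...##
#.$.##

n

      
 #####
######
#..@##
#...##
#...##

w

      
 #####
######
##.@.#
##...#
##...#

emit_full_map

 ######
#######
##.@.##
##...##
##...##
##.$.##
###### 
 ##### 


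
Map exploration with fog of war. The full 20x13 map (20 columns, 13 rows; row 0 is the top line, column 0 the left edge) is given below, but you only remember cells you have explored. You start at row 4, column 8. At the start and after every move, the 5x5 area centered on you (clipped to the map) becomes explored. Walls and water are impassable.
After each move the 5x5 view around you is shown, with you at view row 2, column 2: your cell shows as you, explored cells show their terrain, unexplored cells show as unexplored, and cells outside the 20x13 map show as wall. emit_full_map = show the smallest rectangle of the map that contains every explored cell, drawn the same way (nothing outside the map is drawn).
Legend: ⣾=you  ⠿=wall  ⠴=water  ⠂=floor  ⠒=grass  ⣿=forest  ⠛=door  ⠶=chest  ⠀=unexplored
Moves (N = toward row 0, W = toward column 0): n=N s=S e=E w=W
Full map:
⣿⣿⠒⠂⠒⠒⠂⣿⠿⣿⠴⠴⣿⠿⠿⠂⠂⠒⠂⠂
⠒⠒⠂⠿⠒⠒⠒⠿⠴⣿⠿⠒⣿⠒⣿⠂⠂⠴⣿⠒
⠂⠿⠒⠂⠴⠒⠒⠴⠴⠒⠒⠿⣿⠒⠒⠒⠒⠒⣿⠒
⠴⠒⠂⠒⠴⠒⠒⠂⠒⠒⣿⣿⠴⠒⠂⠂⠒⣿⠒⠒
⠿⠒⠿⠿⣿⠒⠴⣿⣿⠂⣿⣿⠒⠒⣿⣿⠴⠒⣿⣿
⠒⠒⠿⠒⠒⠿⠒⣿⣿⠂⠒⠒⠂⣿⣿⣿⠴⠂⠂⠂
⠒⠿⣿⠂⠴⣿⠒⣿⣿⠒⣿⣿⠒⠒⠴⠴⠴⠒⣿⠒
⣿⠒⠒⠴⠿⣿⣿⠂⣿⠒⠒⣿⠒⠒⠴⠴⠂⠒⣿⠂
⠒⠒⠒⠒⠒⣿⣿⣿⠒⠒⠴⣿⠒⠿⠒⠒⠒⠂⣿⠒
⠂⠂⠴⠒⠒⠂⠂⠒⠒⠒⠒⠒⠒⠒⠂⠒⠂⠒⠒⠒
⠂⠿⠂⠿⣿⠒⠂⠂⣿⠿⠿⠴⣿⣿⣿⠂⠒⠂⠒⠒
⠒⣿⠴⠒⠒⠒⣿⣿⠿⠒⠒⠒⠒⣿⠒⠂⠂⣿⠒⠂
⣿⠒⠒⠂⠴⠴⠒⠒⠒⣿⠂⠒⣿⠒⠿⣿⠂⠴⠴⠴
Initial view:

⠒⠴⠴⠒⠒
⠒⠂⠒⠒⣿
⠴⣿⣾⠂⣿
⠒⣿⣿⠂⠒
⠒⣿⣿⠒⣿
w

⠒⠒⠴⠴⠒
⠒⠒⠂⠒⠒
⠒⠴⣾⣿⠂
⠿⠒⣿⣿⠂
⣿⠒⣿⣿⠒

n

⠒⠒⠿⠴⣿
⠒⠒⠴⠴⠒
⠒⠒⣾⠒⠒
⠒⠴⣿⣿⠂
⠿⠒⣿⣿⠂

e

⠒⠿⠴⣿⠿
⠒⠴⠴⠒⠒
⠒⠂⣾⠒⣿
⠴⣿⣿⠂⣿
⠒⣿⣿⠂⠒

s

⠒⠴⠴⠒⠒
⠒⠂⠒⠒⣿
⠴⣿⣾⠂⣿
⠒⣿⣿⠂⠒
⠒⣿⣿⠒⣿

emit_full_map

⠒⠒⠿⠴⣿⠿
⠒⠒⠴⠴⠒⠒
⠒⠒⠂⠒⠒⣿
⠒⠴⣿⣾⠂⣿
⠿⠒⣿⣿⠂⠒
⣿⠒⣿⣿⠒⣿

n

⠒⠿⠴⣿⠿
⠒⠴⠴⠒⠒
⠒⠂⣾⠒⣿
⠴⣿⣿⠂⣿
⠒⣿⣿⠂⠒

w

⠒⠒⠿⠴⣿
⠒⠒⠴⠴⠒
⠒⠒⣾⠒⠒
⠒⠴⣿⣿⠂
⠿⠒⣿⣿⠂


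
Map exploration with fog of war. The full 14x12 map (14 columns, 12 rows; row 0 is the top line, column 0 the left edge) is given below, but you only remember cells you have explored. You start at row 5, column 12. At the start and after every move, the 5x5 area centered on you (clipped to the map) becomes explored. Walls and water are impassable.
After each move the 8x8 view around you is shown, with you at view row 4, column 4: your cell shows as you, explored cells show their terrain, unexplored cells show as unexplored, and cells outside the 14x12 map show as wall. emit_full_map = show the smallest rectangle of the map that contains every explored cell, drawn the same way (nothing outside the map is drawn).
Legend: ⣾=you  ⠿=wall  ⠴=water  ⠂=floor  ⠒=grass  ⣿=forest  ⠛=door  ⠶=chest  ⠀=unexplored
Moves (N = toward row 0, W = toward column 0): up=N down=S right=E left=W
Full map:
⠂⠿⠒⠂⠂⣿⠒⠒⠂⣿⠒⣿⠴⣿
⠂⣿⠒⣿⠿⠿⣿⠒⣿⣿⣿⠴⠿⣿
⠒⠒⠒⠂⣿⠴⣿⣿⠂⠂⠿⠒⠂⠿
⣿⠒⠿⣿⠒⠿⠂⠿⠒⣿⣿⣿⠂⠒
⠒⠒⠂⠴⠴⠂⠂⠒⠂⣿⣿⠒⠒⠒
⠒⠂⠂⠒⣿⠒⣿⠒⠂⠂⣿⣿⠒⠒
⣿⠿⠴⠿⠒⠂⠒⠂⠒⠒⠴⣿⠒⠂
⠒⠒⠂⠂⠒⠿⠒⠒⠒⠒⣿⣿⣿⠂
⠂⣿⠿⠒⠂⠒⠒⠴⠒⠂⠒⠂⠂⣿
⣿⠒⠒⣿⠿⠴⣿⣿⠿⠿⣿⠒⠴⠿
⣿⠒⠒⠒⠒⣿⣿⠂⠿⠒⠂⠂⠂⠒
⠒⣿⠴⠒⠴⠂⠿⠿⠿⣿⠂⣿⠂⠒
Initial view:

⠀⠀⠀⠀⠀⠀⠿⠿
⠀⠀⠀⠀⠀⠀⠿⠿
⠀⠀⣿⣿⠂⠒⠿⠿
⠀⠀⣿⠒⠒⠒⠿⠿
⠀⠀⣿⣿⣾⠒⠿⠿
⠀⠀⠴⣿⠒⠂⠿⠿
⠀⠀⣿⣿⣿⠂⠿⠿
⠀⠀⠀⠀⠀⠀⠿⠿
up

⠀⠀⠀⠀⠀⠀⠿⠿
⠀⠀⠀⠀⠀⠀⠿⠿
⠀⠀⠿⠒⠂⠿⠿⠿
⠀⠀⣿⣿⠂⠒⠿⠿
⠀⠀⣿⠒⣾⠒⠿⠿
⠀⠀⣿⣿⠒⠒⠿⠿
⠀⠀⠴⣿⠒⠂⠿⠿
⠀⠀⣿⣿⣿⠂⠿⠿

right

⠀⠀⠀⠀⠀⠿⠿⠿
⠀⠀⠀⠀⠀⠿⠿⠿
⠀⠿⠒⠂⠿⠿⠿⠿
⠀⣿⣿⠂⠒⠿⠿⠿
⠀⣿⠒⠒⣾⠿⠿⠿
⠀⣿⣿⠒⠒⠿⠿⠿
⠀⠴⣿⠒⠂⠿⠿⠿
⠀⣿⣿⣿⠂⠿⠿⠿

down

⠀⠀⠀⠀⠀⠿⠿⠿
⠀⠿⠒⠂⠿⠿⠿⠿
⠀⣿⣿⠂⠒⠿⠿⠿
⠀⣿⠒⠒⠒⠿⠿⠿
⠀⣿⣿⠒⣾⠿⠿⠿
⠀⠴⣿⠒⠂⠿⠿⠿
⠀⣿⣿⣿⠂⠿⠿⠿
⠀⠀⠀⠀⠀⠿⠿⠿

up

⠀⠀⠀⠀⠀⠿⠿⠿
⠀⠀⠀⠀⠀⠿⠿⠿
⠀⠿⠒⠂⠿⠿⠿⠿
⠀⣿⣿⠂⠒⠿⠿⠿
⠀⣿⠒⠒⣾⠿⠿⠿
⠀⣿⣿⠒⠒⠿⠿⠿
⠀⠴⣿⠒⠂⠿⠿⠿
⠀⣿⣿⣿⠂⠿⠿⠿

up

⠿⠿⠿⠿⠿⠿⠿⠿
⠀⠀⠀⠀⠀⠿⠿⠿
⠀⠀⠴⠿⣿⠿⠿⠿
⠀⠿⠒⠂⠿⠿⠿⠿
⠀⣿⣿⠂⣾⠿⠿⠿
⠀⣿⠒⠒⠒⠿⠿⠿
⠀⣿⣿⠒⠒⠿⠿⠿
⠀⠴⣿⠒⠂⠿⠿⠿

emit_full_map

⠀⠴⠿⣿
⠿⠒⠂⠿
⣿⣿⠂⣾
⣿⠒⠒⠒
⣿⣿⠒⠒
⠴⣿⠒⠂
⣿⣿⣿⠂

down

⠀⠀⠀⠀⠀⠿⠿⠿
⠀⠀⠴⠿⣿⠿⠿⠿
⠀⠿⠒⠂⠿⠿⠿⠿
⠀⣿⣿⠂⠒⠿⠿⠿
⠀⣿⠒⠒⣾⠿⠿⠿
⠀⣿⣿⠒⠒⠿⠿⠿
⠀⠴⣿⠒⠂⠿⠿⠿
⠀⣿⣿⣿⠂⠿⠿⠿

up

⠿⠿⠿⠿⠿⠿⠿⠿
⠀⠀⠀⠀⠀⠿⠿⠿
⠀⠀⠴⠿⣿⠿⠿⠿
⠀⠿⠒⠂⠿⠿⠿⠿
⠀⣿⣿⠂⣾⠿⠿⠿
⠀⣿⠒⠒⠒⠿⠿⠿
⠀⣿⣿⠒⠒⠿⠿⠿
⠀⠴⣿⠒⠂⠿⠿⠿

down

⠀⠀⠀⠀⠀⠿⠿⠿
⠀⠀⠴⠿⣿⠿⠿⠿
⠀⠿⠒⠂⠿⠿⠿⠿
⠀⣿⣿⠂⠒⠿⠿⠿
⠀⣿⠒⠒⣾⠿⠿⠿
⠀⣿⣿⠒⠒⠿⠿⠿
⠀⠴⣿⠒⠂⠿⠿⠿
⠀⣿⣿⣿⠂⠿⠿⠿


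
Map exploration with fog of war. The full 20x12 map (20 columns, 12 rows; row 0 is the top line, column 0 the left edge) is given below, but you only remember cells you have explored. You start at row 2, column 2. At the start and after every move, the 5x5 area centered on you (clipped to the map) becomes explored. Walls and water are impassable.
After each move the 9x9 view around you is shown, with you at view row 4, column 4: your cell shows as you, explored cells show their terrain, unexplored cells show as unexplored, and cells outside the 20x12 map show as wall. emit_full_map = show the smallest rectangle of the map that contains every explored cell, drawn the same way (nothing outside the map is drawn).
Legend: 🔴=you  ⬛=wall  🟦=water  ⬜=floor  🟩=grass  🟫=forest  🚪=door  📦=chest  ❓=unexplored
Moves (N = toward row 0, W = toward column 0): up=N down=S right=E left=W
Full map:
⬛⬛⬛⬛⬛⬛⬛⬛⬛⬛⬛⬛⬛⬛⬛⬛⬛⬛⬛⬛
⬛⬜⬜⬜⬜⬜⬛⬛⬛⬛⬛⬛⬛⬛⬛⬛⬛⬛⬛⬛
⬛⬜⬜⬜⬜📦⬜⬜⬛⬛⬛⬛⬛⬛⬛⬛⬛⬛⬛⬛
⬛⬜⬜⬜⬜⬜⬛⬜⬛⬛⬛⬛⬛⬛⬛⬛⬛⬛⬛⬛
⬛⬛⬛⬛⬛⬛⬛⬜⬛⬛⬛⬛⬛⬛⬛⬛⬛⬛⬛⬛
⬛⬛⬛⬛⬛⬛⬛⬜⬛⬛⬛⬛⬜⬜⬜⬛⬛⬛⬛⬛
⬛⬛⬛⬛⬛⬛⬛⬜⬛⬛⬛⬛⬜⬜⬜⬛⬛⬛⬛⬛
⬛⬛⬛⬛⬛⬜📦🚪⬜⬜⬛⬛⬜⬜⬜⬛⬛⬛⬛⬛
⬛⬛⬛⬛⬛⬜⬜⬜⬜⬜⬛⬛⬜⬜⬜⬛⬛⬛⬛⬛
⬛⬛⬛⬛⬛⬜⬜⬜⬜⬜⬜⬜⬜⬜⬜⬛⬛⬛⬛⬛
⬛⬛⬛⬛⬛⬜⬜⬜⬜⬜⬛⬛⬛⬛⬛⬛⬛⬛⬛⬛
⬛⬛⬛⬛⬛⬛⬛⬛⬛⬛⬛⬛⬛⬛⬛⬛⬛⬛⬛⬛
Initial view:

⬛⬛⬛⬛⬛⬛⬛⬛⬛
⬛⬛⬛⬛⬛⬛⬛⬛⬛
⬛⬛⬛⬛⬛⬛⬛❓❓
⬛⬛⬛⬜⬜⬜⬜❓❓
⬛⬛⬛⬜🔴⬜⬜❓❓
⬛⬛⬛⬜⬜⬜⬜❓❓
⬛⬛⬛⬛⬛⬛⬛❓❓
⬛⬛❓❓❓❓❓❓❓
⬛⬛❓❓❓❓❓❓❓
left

⬛⬛⬛⬛⬛⬛⬛⬛⬛
⬛⬛⬛⬛⬛⬛⬛⬛⬛
⬛⬛⬛⬛⬛⬛⬛⬛❓
⬛⬛⬛⬛⬜⬜⬜⬜❓
⬛⬛⬛⬛🔴⬜⬜⬜❓
⬛⬛⬛⬛⬜⬜⬜⬜❓
⬛⬛⬛⬛⬛⬛⬛⬛❓
⬛⬛⬛❓❓❓❓❓❓
⬛⬛⬛❓❓❓❓❓❓

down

⬛⬛⬛⬛⬛⬛⬛⬛⬛
⬛⬛⬛⬛⬛⬛⬛⬛❓
⬛⬛⬛⬛⬜⬜⬜⬜❓
⬛⬛⬛⬛⬜⬜⬜⬜❓
⬛⬛⬛⬛🔴⬜⬜⬜❓
⬛⬛⬛⬛⬛⬛⬛⬛❓
⬛⬛⬛⬛⬛⬛⬛❓❓
⬛⬛⬛❓❓❓❓❓❓
⬛⬛⬛❓❓❓❓❓❓

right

⬛⬛⬛⬛⬛⬛⬛⬛⬛
⬛⬛⬛⬛⬛⬛⬛❓❓
⬛⬛⬛⬜⬜⬜⬜❓❓
⬛⬛⬛⬜⬜⬜⬜❓❓
⬛⬛⬛⬜🔴⬜⬜❓❓
⬛⬛⬛⬛⬛⬛⬛❓❓
⬛⬛⬛⬛⬛⬛⬛❓❓
⬛⬛❓❓❓❓❓❓❓
⬛⬛❓❓❓❓❓❓❓

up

⬛⬛⬛⬛⬛⬛⬛⬛⬛
⬛⬛⬛⬛⬛⬛⬛⬛⬛
⬛⬛⬛⬛⬛⬛⬛❓❓
⬛⬛⬛⬜⬜⬜⬜❓❓
⬛⬛⬛⬜🔴⬜⬜❓❓
⬛⬛⬛⬜⬜⬜⬜❓❓
⬛⬛⬛⬛⬛⬛⬛❓❓
⬛⬛⬛⬛⬛⬛⬛❓❓
⬛⬛❓❓❓❓❓❓❓

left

⬛⬛⬛⬛⬛⬛⬛⬛⬛
⬛⬛⬛⬛⬛⬛⬛⬛⬛
⬛⬛⬛⬛⬛⬛⬛⬛❓
⬛⬛⬛⬛⬜⬜⬜⬜❓
⬛⬛⬛⬛🔴⬜⬜⬜❓
⬛⬛⬛⬛⬜⬜⬜⬜❓
⬛⬛⬛⬛⬛⬛⬛⬛❓
⬛⬛⬛⬛⬛⬛⬛⬛❓
⬛⬛⬛❓❓❓❓❓❓

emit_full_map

⬛⬛⬛⬛⬛
⬛⬜⬜⬜⬜
⬛🔴⬜⬜⬜
⬛⬜⬜⬜⬜
⬛⬛⬛⬛⬛
⬛⬛⬛⬛⬛

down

⬛⬛⬛⬛⬛⬛⬛⬛⬛
⬛⬛⬛⬛⬛⬛⬛⬛❓
⬛⬛⬛⬛⬜⬜⬜⬜❓
⬛⬛⬛⬛⬜⬜⬜⬜❓
⬛⬛⬛⬛🔴⬜⬜⬜❓
⬛⬛⬛⬛⬛⬛⬛⬛❓
⬛⬛⬛⬛⬛⬛⬛⬛❓
⬛⬛⬛❓❓❓❓❓❓
⬛⬛⬛❓❓❓❓❓❓

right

⬛⬛⬛⬛⬛⬛⬛⬛⬛
⬛⬛⬛⬛⬛⬛⬛❓❓
⬛⬛⬛⬜⬜⬜⬜❓❓
⬛⬛⬛⬜⬜⬜⬜❓❓
⬛⬛⬛⬜🔴⬜⬜❓❓
⬛⬛⬛⬛⬛⬛⬛❓❓
⬛⬛⬛⬛⬛⬛⬛❓❓
⬛⬛❓❓❓❓❓❓❓
⬛⬛❓❓❓❓❓❓❓

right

⬛⬛⬛⬛⬛⬛⬛⬛⬛
⬛⬛⬛⬛⬛⬛❓❓❓
⬛⬛⬜⬜⬜⬜⬜❓❓
⬛⬛⬜⬜⬜⬜📦❓❓
⬛⬛⬜⬜🔴⬜⬜❓❓
⬛⬛⬛⬛⬛⬛⬛❓❓
⬛⬛⬛⬛⬛⬛⬛❓❓
⬛❓❓❓❓❓❓❓❓
⬛❓❓❓❓❓❓❓❓

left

⬛⬛⬛⬛⬛⬛⬛⬛⬛
⬛⬛⬛⬛⬛⬛⬛❓❓
⬛⬛⬛⬜⬜⬜⬜⬜❓
⬛⬛⬛⬜⬜⬜⬜📦❓
⬛⬛⬛⬜🔴⬜⬜⬜❓
⬛⬛⬛⬛⬛⬛⬛⬛❓
⬛⬛⬛⬛⬛⬛⬛⬛❓
⬛⬛❓❓❓❓❓❓❓
⬛⬛❓❓❓❓❓❓❓

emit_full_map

⬛⬛⬛⬛⬛❓
⬛⬜⬜⬜⬜⬜
⬛⬜⬜⬜⬜📦
⬛⬜🔴⬜⬜⬜
⬛⬛⬛⬛⬛⬛
⬛⬛⬛⬛⬛⬛

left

⬛⬛⬛⬛⬛⬛⬛⬛⬛
⬛⬛⬛⬛⬛⬛⬛⬛❓
⬛⬛⬛⬛⬜⬜⬜⬜⬜
⬛⬛⬛⬛⬜⬜⬜⬜📦
⬛⬛⬛⬛🔴⬜⬜⬜⬜
⬛⬛⬛⬛⬛⬛⬛⬛⬛
⬛⬛⬛⬛⬛⬛⬛⬛⬛
⬛⬛⬛❓❓❓❓❓❓
⬛⬛⬛❓❓❓❓❓❓

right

⬛⬛⬛⬛⬛⬛⬛⬛⬛
⬛⬛⬛⬛⬛⬛⬛❓❓
⬛⬛⬛⬜⬜⬜⬜⬜❓
⬛⬛⬛⬜⬜⬜⬜📦❓
⬛⬛⬛⬜🔴⬜⬜⬜❓
⬛⬛⬛⬛⬛⬛⬛⬛❓
⬛⬛⬛⬛⬛⬛⬛⬛❓
⬛⬛❓❓❓❓❓❓❓
⬛⬛❓❓❓❓❓❓❓

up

⬛⬛⬛⬛⬛⬛⬛⬛⬛
⬛⬛⬛⬛⬛⬛⬛⬛⬛
⬛⬛⬛⬛⬛⬛⬛❓❓
⬛⬛⬛⬜⬜⬜⬜⬜❓
⬛⬛⬛⬜🔴⬜⬜📦❓
⬛⬛⬛⬜⬜⬜⬜⬜❓
⬛⬛⬛⬛⬛⬛⬛⬛❓
⬛⬛⬛⬛⬛⬛⬛⬛❓
⬛⬛❓❓❓❓❓❓❓

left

⬛⬛⬛⬛⬛⬛⬛⬛⬛
⬛⬛⬛⬛⬛⬛⬛⬛⬛
⬛⬛⬛⬛⬛⬛⬛⬛❓
⬛⬛⬛⬛⬜⬜⬜⬜⬜
⬛⬛⬛⬛🔴⬜⬜⬜📦
⬛⬛⬛⬛⬜⬜⬜⬜⬜
⬛⬛⬛⬛⬛⬛⬛⬛⬛
⬛⬛⬛⬛⬛⬛⬛⬛⬛
⬛⬛⬛❓❓❓❓❓❓

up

⬛⬛⬛⬛⬛⬛⬛⬛⬛
⬛⬛⬛⬛⬛⬛⬛⬛⬛
⬛⬛⬛⬛⬛⬛⬛⬛⬛
⬛⬛⬛⬛⬛⬛⬛⬛❓
⬛⬛⬛⬛🔴⬜⬜⬜⬜
⬛⬛⬛⬛⬜⬜⬜⬜📦
⬛⬛⬛⬛⬜⬜⬜⬜⬜
⬛⬛⬛⬛⬛⬛⬛⬛⬛
⬛⬛⬛⬛⬛⬛⬛⬛⬛

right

⬛⬛⬛⬛⬛⬛⬛⬛⬛
⬛⬛⬛⬛⬛⬛⬛⬛⬛
⬛⬛⬛⬛⬛⬛⬛⬛⬛
⬛⬛⬛⬛⬛⬛⬛❓❓
⬛⬛⬛⬜🔴⬜⬜⬜❓
⬛⬛⬛⬜⬜⬜⬜📦❓
⬛⬛⬛⬜⬜⬜⬜⬜❓
⬛⬛⬛⬛⬛⬛⬛⬛❓
⬛⬛⬛⬛⬛⬛⬛⬛❓

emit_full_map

⬛⬛⬛⬛⬛❓
⬛⬜🔴⬜⬜⬜
⬛⬜⬜⬜⬜📦
⬛⬜⬜⬜⬜⬜
⬛⬛⬛⬛⬛⬛
⬛⬛⬛⬛⬛⬛

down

⬛⬛⬛⬛⬛⬛⬛⬛⬛
⬛⬛⬛⬛⬛⬛⬛⬛⬛
⬛⬛⬛⬛⬛⬛⬛❓❓
⬛⬛⬛⬜⬜⬜⬜⬜❓
⬛⬛⬛⬜🔴⬜⬜📦❓
⬛⬛⬛⬜⬜⬜⬜⬜❓
⬛⬛⬛⬛⬛⬛⬛⬛❓
⬛⬛⬛⬛⬛⬛⬛⬛❓
⬛⬛❓❓❓❓❓❓❓

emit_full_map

⬛⬛⬛⬛⬛❓
⬛⬜⬜⬜⬜⬜
⬛⬜🔴⬜⬜📦
⬛⬜⬜⬜⬜⬜
⬛⬛⬛⬛⬛⬛
⬛⬛⬛⬛⬛⬛
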